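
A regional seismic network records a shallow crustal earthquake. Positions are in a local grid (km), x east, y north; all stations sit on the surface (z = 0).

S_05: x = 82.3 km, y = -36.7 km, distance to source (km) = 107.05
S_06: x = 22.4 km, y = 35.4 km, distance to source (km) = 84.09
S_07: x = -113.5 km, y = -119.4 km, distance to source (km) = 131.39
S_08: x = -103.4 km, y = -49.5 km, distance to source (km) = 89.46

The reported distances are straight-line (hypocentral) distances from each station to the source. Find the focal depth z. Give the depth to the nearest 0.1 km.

Each station gives a sphere (x−x_i)² + (y−y_i)² + z² = d_i² (stations at z=0).
Subtracting the S_05 sphere from S_06 and S_07: z² cancels, leaving linear equations in x and y:
-119.8 x + 144.2 y = -1976.69
-391.6 x − 165.4 y = 13214.80
Solving: x ≈ -20.694, y ≈ -30.901 km (keep extra digits for the depth step; rounded: -20.7, -30.9).
Then from the S_05 sphere: z² = 107.05² − (x − 82.3)² − (y + 36.7)² with x = -20.694, y = -30.901, so z ≈ 28.606 ≈ 28.6 km.

z ≈ 28.6 km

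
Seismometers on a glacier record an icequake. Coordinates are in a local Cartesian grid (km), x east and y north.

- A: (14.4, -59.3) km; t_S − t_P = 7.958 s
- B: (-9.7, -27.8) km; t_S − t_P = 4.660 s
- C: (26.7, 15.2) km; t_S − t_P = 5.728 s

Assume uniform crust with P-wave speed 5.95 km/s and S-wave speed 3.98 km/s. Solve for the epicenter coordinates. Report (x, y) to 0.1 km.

Distance from S−P lag: d = Δt · v_P v_S / (v_P − v_S) = Δt · (5.95·3.98)/(5.95−3.98) ≈ 12.0208·Δt.
So d_A = 95.66, d_B = 56.02, d_C = 68.86 km.
Circle about each station: (x − 14.4)² + (y + 59.3)² = 95.66²; (x + 9.7)² + (y + 27.8)² = 56.02²; (x − 26.7)² + (y − 15.2)² = 68.86².
Subtracting the A equation from the B and C equations removes the quadratic terms:
-48.2 x + 63.0 y = 3155.68
24.6 x + 149.0 y = 1629.22
Solving the 2×2 system: x ≈ -42.1, y ≈ 17.9 km.
Check against A (with the unrounded x, y): √((x − 14.4)²+(y + 59.3)²) = 95.65 ≈ 95.66 km. ✓

x ≈ -42.1 km, y ≈ 17.9 km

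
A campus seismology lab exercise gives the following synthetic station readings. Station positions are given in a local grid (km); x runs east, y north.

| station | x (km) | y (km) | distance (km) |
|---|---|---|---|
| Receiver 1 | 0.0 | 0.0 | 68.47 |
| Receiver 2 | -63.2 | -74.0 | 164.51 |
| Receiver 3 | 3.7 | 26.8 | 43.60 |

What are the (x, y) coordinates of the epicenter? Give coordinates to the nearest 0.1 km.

30.1 km east, 61.5 km north

Circle about each station: x² + y² = 68.47²; (x + 63.2)² + (y + 74.0)² = 164.51²; (x − 3.7)² + (y − 26.8)² = 43.60².
Subtracting the Receiver 1 equation from the Receiver 2 and Receiver 3 equations removes the quadratic terms:
-126.4 x − 148.0 y = -12905.16
7.4 x + 53.6 y = 3519.11
Solving the 2×2 system: x ≈ 30.1, y ≈ 61.5 km.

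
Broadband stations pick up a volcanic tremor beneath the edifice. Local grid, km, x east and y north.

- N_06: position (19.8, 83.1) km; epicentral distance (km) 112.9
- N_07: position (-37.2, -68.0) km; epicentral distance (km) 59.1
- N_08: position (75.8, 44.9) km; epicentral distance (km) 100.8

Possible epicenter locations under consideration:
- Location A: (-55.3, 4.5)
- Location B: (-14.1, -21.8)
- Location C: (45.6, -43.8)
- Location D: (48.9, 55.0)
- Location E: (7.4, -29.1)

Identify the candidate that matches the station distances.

Location E

For each candidate, compare |candidate − station| to the reported distance:
Location A: residuals N_06 4.2, N_07 15.6, N_08 36.4 → max 36.4 km
Location B: residuals N_06 2.7, N_07 7.4, N_08 11.1 → max 11.1 km
Location C: residuals N_06 16.6, N_07 27.2, N_08 7.1 → max 27.2 km
Location D: residuals N_06 72.4, N_07 91.0, N_08 72.1 → max 91.0 km
Location E: residuals N_06 0.0, N_07 0.1, N_08 0.0 → max 0.1 km
Only Location E has all residuals ≈ 0.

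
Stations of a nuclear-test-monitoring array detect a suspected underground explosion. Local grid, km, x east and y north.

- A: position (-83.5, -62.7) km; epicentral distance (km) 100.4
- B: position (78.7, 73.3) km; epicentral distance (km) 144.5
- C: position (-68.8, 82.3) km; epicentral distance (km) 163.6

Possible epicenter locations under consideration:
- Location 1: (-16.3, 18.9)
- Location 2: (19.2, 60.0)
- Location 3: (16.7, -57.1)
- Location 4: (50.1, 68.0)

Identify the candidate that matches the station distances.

For each candidate, compare |candidate − station| to the reported distance:
Location 1: residuals A 5.3, B 35.0, C 81.3 → max 81.3 km
Location 2: residuals A 59.6, B 83.5, C 72.8 → max 83.5 km
Location 3: residuals A 0.0, B 0.1, C 0.1 → max 0.1 km
Location 4: residuals A 86.5, B 115.4, C 43.8 → max 115.4 km
Only Location 3 has all residuals ≈ 0.

Location 3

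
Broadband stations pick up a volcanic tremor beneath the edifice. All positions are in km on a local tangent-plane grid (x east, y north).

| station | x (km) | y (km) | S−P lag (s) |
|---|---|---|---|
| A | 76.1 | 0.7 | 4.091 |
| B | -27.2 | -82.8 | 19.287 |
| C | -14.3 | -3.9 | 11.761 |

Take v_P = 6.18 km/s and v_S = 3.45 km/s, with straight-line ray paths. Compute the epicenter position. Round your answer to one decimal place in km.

Distance from S−P lag: d = Δt · v_P v_S / (v_P − v_S) = Δt · (6.18·3.45)/(6.18−3.45) ≈ 7.8099·Δt.
So d_A = 31.95, d_B = 150.63, d_C = 91.85 km.
Circle about each station: (x − 76.1)² + (y − 0.7)² = 31.95²; (x + 27.2)² + (y + 82.8)² = 150.63²; (x + 14.3)² + (y + 3.9)² = 91.85².
Subtracting the A equation from the B and C equations removes the quadratic terms:
-206.6 x − 167.0 y = -19864.61
-180.8 x − 9.2 y = -12987.62
Solving the 2×2 system: x ≈ 70.2, y ≈ 32.1 km.

x ≈ 70.2 km, y ≈ 32.1 km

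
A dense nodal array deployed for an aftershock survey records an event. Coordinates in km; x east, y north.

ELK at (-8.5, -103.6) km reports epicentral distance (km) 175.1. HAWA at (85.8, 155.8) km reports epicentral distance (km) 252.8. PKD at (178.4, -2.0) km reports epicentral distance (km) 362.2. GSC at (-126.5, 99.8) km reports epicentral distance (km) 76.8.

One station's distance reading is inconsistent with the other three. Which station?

PKD

Solve using three stations at a time. Using ELK, HAWA, GSC (subtract circle equations pairwise → linear system) gives (x, y) ≈ (-129.4, 23.1).
Distances from that point to each station vs reported:
  ELK: calculated 175.1 vs reported 175.1 → residual 0.0 km
  HAWA: calculated 252.8 vs reported 252.8 → residual 0.0 km
  PKD: calculated 308.8 vs reported 362.2 → residual 53.4 km
  GSC: calculated 76.8 vs reported 76.8 → residual 0.0 km
ELK, HAWA, GSC are mutually consistent (residuals ≈ 0); PKD is off by 53.4 km.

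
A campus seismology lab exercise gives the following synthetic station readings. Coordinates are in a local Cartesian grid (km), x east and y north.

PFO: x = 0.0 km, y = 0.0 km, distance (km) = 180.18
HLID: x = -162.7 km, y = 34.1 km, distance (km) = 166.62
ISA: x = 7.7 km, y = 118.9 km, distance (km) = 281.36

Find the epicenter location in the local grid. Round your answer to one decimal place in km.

x ≈ -126.3 km, y ≈ -128.5 km

Circle about each station: x² + y² = 180.18²; (x + 162.7)² + (y − 34.1)² = 166.62²; (x − 7.7)² + (y − 118.9)² = 281.36².
Subtracting the PFO equation from the HLID and ISA equations removes the quadratic terms:
-325.4 x + 68.2 y = 32336.71
15.4 x + 237.8 y = -32502.12
Solving the 2×2 system: x ≈ -126.3, y ≈ -128.5 km.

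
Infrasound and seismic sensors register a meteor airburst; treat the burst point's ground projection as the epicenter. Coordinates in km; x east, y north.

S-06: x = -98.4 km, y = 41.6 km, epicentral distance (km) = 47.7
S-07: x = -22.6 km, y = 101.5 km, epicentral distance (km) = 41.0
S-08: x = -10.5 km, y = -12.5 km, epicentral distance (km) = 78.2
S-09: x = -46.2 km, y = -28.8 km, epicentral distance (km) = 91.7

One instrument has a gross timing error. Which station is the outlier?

S-06

Solve using three stations at a time. Using S-07, S-08, S-09 (subtract circle equations pairwise → linear system) gives (x, y) ≈ (-34.0, 62.1).
Distances from that point to each station vs reported:
  S-06: calculated 67.6 vs reported 47.7 → residual 19.9 km
  S-07: calculated 41.0 vs reported 41.0 → residual 0.0 km
  S-08: calculated 78.2 vs reported 78.2 → residual 0.0 km
  S-09: calculated 91.7 vs reported 91.7 → residual 0.0 km
S-07, S-08, S-09 are mutually consistent (residuals ≈ 0); S-06 is off by 19.9 km.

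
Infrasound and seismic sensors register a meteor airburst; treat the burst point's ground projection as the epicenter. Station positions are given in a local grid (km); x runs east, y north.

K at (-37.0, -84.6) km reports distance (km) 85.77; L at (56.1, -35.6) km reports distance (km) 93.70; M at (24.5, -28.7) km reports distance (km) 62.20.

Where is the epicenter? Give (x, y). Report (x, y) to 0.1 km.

Circle about each station: (x + 37.0)² + (y + 84.6)² = 85.77²; (x − 56.1)² + (y + 35.6)² = 93.70²; (x − 24.5)² + (y + 28.7)² = 62.20².
Subtracting pairs of circle equations eliminates x²+y² and gives linear equations (the radical axes):
186.2 x + 98.0 y = -5534.79
123.0 x + 111.8 y = -3614.57
Solving the 2×2 system: x ≈ -30.2, y ≈ 0.9 km.

-30.2 km east, 0.9 km north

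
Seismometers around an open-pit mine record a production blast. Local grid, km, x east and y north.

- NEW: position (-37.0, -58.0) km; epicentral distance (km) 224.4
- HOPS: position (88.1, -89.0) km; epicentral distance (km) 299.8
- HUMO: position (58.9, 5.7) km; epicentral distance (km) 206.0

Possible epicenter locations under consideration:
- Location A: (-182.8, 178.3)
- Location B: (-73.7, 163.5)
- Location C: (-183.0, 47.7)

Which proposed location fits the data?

Location B

For each candidate, compare |candidate − station| to the reported distance:
Location A: residuals NEW 53.3, HOPS 80.8, HUMO 91.0 → max 91.0 km
Location B: residuals NEW 0.1, HOPS 0.1, HUMO 0.1 → max 0.1 km
Location C: residuals NEW 44.2, HOPS 3.8, HUMO 39.5 → max 44.2 km
Only Location B has all residuals ≈ 0.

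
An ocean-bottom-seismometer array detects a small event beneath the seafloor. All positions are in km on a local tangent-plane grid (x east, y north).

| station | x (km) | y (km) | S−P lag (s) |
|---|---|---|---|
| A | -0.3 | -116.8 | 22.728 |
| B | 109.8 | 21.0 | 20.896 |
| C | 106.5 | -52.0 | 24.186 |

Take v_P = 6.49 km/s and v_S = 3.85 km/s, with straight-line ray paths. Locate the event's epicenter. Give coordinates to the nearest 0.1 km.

x ≈ -77.7 km, y ≈ 83.9 km

Distance from S−P lag: d = Δt · v_P v_S / (v_P − v_S) = Δt · (6.49·3.85)/(6.49−3.85) ≈ 9.4646·Δt.
So d_A = 215.11, d_B = 197.77, d_C = 228.91 km.
Circle about each station: (x + 0.3)² + (y + 116.8)² = 215.11²; (x − 109.8)² + (y − 21.0)² = 197.77²; (x − 106.5)² + (y + 52.0)² = 228.91².
Subtracting the A equation from the B and C equations removes the quadratic terms:
220.2 x + 275.6 y = 6014.05
213.6 x + 129.6 y = -5723.56
Solving the 2×2 system: x ≈ -77.7, y ≈ 83.9 km.
Check against A (with the unrounded x, y): √((x + 0.3)²+(y + 116.8)²) = 215.12 ≈ 215.11 km. ✓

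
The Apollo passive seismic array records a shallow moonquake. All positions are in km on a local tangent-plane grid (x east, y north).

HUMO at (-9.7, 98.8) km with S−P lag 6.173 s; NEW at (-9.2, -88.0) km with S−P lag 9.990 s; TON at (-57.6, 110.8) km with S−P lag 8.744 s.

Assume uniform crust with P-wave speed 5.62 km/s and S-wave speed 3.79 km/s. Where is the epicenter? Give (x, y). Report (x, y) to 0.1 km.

x ≈ 1.3 km, y ≈ 27.8 km

Distance from S−P lag: d = Δt · v_P v_S / (v_P − v_S) = Δt · (5.62·3.79)/(5.62−3.79) ≈ 11.6392·Δt.
So d_HUMO = 71.85, d_NEW = 116.28, d_TON = 101.77 km.
Circle about each station: (x + 9.7)² + (y − 98.8)² = 71.85²; (x + 9.2)² + (y + 88.0)² = 116.28²; (x + 57.6)² + (y − 110.8)² = 101.77².
Subtracting the HUMO equation from the NEW and TON equations removes the quadratic terms:
1.0 x − 373.6 y = -10385.51
-95.8 x + 24.0 y = 544.16
Solving the 2×2 system: x ≈ 1.3, y ≈ 27.8 km.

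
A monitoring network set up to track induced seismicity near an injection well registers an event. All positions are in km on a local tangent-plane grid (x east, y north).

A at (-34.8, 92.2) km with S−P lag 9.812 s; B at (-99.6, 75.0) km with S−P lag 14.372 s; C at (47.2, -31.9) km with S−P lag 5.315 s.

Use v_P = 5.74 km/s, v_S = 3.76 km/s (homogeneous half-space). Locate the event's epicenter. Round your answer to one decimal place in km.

Distance from S−P lag: d = Δt · v_P v_S / (v_P − v_S) = Δt · (5.74·3.76)/(5.74−3.76) ≈ 10.9002·Δt.
So d_A = 106.95, d_B = 156.66, d_C = 57.93 km.
Circle about each station: (x + 34.8)² + (y − 92.2)² = 106.95²; (x + 99.6)² + (y − 75.0)² = 156.66²; (x − 47.2)² + (y + 31.9)² = 57.93².
Subtracting pairs of circle equations eliminates x²+y² and gives linear equations (the radical axes):
-129.6 x − 34.4 y = -7270.77
164.0 x − 248.2 y = 1615.99
Solving the 2×2 system: x ≈ 49.2, y ≈ 26.0 km.

49.2 km east, 26.0 km north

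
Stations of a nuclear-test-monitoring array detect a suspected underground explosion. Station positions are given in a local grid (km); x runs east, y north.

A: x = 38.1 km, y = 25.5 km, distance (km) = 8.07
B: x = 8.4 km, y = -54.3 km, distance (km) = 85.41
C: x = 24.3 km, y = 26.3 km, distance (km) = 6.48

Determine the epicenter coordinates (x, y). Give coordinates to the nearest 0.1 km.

(30.5, 28.2)

Circle about each station: (x − 38.1)² + (y − 25.5)² = 8.07²; (x − 8.4)² + (y + 54.3)² = 85.41²; (x − 24.3)² + (y − 26.3)² = 6.48².
Subtracting pairs of circle equations eliminates x²+y² and gives linear equations (the radical axes):
-59.4 x − 159.6 y = -6312.55
-27.6 x + 1.6 y = -796.55
Solving the 2×2 system: x ≈ 30.5, y ≈ 28.2 km.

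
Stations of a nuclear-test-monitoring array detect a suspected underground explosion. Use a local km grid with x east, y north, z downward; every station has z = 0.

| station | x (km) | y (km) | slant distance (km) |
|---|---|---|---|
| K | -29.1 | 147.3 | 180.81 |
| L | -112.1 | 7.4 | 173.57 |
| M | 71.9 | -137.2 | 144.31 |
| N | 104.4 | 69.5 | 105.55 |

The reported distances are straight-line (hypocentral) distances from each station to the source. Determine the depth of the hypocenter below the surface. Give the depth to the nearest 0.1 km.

Each station gives a sphere (x−x_i)² + (y−y_i)² + z² = d_i² (stations at z=0).
Subtracting the K sphere from L and M: z² cancels, leaving linear equations in x and y:
-166.0 x − 279.8 y = -7357.22
202.0 x − 569.0 y = 13316.23
Solving: x ≈ 52.407, y ≈ -4.798 km (keep extra digits for the depth step; rounded: 52.4, -4.8).
Then from the K sphere: z² = 180.81² − (x + 29.1)² − (y − 147.3)² with x = 52.407, y = -4.798, so z ≈ 53.991 ≈ 54.0 km.

depth ≈ 54.0 km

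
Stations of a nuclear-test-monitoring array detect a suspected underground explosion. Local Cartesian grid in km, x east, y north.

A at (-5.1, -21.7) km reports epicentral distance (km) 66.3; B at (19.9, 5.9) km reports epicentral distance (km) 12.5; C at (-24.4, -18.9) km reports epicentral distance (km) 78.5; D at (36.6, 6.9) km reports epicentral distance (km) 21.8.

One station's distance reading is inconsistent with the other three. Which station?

B

Solve using three stations at a time. Using A, C, D (subtract circle equations pairwise → linear system) gives (x, y) ≈ (38.1, 28.5).
Distances from that point to each station vs reported:
  A: calculated 66.3 vs reported 66.3 → residual 0.0 km
  B: calculated 29.1 vs reported 12.5 → residual 16.6 km
  C: calculated 78.5 vs reported 78.5 → residual 0.0 km
  D: calculated 21.7 vs reported 21.8 → residual 0.1 km
A, C, D are mutually consistent (residuals ≈ 0); B is off by 16.6 km.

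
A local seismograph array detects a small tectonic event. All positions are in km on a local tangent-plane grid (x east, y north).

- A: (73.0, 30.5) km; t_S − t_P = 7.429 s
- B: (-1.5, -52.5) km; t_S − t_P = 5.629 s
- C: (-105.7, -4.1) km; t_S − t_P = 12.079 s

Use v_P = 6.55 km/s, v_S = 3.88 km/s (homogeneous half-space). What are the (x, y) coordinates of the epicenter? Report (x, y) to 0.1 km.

x ≈ 9.2 km, y ≈ -0.0 km

Distance from S−P lag: d = Δt · v_P v_S / (v_P − v_S) = Δt · (6.55·3.88)/(6.55−3.88) ≈ 9.5184·Δt.
So d_A = 70.71, d_B = 53.58, d_C = 114.97 km.
Circle about each station: (x − 73.0)² + (y − 30.5)² = 70.71²; (x + 1.5)² + (y + 52.5)² = 53.58²; (x + 105.7)² + (y + 4.1)² = 114.97².
Subtracting the A equation from the B and C equations removes the quadratic terms:
-149.0 x − 166.0 y = -1371.66
-357.4 x − 69.2 y = -3288.15
Solving the 2×2 system: x ≈ 9.2, y ≈ -0.0 km.
Check against A (with the unrounded x, y): √((x − 73.0)²+(y − 30.5)²) = 70.71 ≈ 70.71 km. ✓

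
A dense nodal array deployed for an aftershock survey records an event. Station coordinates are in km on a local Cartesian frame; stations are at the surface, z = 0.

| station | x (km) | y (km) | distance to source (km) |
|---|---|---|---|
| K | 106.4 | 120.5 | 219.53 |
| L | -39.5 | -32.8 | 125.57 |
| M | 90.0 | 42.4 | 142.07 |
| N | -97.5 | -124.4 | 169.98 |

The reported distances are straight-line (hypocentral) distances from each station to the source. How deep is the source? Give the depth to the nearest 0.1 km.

depth ≈ 42.4 km

Each station gives a sphere (x−x_i)² + (y−y_i)² + z² = d_i² (stations at z=0).
Subtracting the K sphere from L and M: z² cancels, leaving linear equations in x and y:
-291.8 x − 306.6 y = 9220.48
-32.8 x − 156.2 y = 12066.09
Solving: x ≈ 63.599, y ≈ -90.603 km (keep extra digits for the depth step; rounded: 63.6, -90.6).
Then from the K sphere: z² = 219.53² − (x − 106.4)² − (y − 120.5)² with x = 63.599, y = -90.603, so z ≈ 42.391 ≈ 42.4 km.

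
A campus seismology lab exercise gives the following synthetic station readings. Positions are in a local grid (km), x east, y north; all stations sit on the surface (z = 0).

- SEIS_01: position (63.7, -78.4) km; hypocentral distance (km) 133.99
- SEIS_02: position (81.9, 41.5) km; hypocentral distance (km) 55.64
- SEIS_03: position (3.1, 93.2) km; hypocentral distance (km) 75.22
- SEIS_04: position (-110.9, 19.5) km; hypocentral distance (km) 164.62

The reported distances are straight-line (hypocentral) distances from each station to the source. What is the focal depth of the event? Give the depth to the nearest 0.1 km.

Each station gives a sphere (x−x_i)² + (y−y_i)² + z² = d_i² (stations at z=0).
Subtracting the SEIS_01 sphere from SEIS_02 and SEIS_03: z² cancels, leaving linear equations in x and y:
36.4 x + 239.8 y = 13083.12
-121.2 x + 343.2 y = 10786.87
Solving: x ≈ 45.804, y ≈ 47.606 km (keep extra digits for the depth step; rounded: 45.8, 47.6).
Then from the SEIS_01 sphere: z² = 133.99² − (x − 63.7)² − (y + 78.4)² with x = 45.804, y = 47.606, so z ≈ 41.899 ≈ 41.9 km.
Check against SEIS_04 (with the unrounded solution): distance 164.63 ≈ 164.62 km. ✓

41.9 km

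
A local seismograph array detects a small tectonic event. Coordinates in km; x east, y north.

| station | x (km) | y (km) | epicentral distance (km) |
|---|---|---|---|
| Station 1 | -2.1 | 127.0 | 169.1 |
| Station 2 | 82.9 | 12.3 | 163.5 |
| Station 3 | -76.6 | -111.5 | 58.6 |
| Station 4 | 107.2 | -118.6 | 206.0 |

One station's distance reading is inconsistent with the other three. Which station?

Solve using three stations at a time. Using Station 1, Station 2, Station 4 (subtract circle equations pairwise → linear system) gives (x, y) ≈ (-76.3, -25.0).
Distances from that point to each station vs reported:
  Station 1: calculated 169.1 vs reported 169.1 → residual 0.0 km
  Station 2: calculated 163.5 vs reported 163.5 → residual 0.0 km
  Station 3: calculated 86.5 vs reported 58.6 → residual 27.9 km
  Station 4: calculated 206.0 vs reported 206.0 → residual 0.0 km
Station 1, Station 2, Station 4 are mutually consistent (residuals ≈ 0); Station 3 is off by 27.9 km.

Station 3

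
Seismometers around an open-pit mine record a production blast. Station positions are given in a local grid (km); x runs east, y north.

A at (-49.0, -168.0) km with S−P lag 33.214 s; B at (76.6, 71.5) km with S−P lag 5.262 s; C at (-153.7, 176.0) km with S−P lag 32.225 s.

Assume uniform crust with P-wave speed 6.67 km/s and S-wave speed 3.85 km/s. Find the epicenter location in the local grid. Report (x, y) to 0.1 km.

Distance from S−P lag: d = Δt · v_P v_S / (v_P − v_S) = Δt · (6.67·3.85)/(6.67−3.85) ≈ 9.1062·Δt.
So d_A = 302.45, d_B = 47.92, d_C = 293.45 km.
Circle about each station: (x + 49.0)² + (y + 168.0)² = 302.45²; (x − 76.6)² + (y − 71.5)² = 47.92²; (x + 153.7)² + (y − 176.0)² = 293.45².
Subtracting the A equation from the B and C equations removes the quadratic terms:
251.2 x + 479.0 y = 69534.49
-209.4 x + 688.0 y = 29337.79
Solving the 2×2 system: x ≈ 123.7, y ≈ 80.3 km.
Check against A (with the unrounded x, y): √((x + 49.0)²+(y + 168.0)²) = 302.45 ≈ 302.45 km. ✓

x ≈ 123.7 km, y ≈ 80.3 km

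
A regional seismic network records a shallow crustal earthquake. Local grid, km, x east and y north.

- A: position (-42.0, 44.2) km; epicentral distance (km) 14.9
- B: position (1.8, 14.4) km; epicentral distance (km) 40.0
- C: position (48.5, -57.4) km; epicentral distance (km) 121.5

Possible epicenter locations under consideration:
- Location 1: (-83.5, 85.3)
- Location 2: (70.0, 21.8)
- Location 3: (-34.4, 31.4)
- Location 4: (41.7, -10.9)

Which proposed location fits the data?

For each candidate, compare |candidate − station| to the reported distance:
Location 1: residuals A 43.5, B 70.9, C 72.9 → max 72.9 km
Location 2: residuals A 99.3, B 28.6, C 39.4 → max 99.3 km
Location 3: residuals A 0.0, B 0.0, C 0.0 → max 0.0 km
Location 4: residuals A 85.3, B 7.2, C 74.5 → max 85.3 km
Only Location 3 has all residuals ≈ 0.

Location 3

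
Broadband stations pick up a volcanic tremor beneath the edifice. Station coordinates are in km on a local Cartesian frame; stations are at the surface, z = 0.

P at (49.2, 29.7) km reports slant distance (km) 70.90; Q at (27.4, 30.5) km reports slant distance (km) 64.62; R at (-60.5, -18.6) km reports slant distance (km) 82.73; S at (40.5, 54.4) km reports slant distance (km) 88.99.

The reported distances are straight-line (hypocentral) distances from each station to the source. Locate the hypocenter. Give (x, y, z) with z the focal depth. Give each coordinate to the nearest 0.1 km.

x ≈ 16.7 km, y ≈ -26.4 km, depth ≈ 28.7 km

Each station gives a sphere (x−x_i)² + (y−y_i)² + z² = d_i² (stations at z=0).
Subtracting the P sphere from Q and R: z² cancels, leaving linear equations in x and y:
-43.6 x + 1.6 y = -770.65
-219.4 x − 96.6 y = -1113.96
Solving: x ≈ 16.706, y ≈ -26.412 km (keep extra digits for the depth step; rounded: 16.7, -26.4).
Then from the P sphere: z² = 70.90² − (x − 49.2)² − (y − 29.7)² with x = 16.706, y = -26.412, so z ≈ 28.677 ≈ 28.7 km.
Check against S (with the unrounded solution): distance 88.99 ≈ 88.99 km. ✓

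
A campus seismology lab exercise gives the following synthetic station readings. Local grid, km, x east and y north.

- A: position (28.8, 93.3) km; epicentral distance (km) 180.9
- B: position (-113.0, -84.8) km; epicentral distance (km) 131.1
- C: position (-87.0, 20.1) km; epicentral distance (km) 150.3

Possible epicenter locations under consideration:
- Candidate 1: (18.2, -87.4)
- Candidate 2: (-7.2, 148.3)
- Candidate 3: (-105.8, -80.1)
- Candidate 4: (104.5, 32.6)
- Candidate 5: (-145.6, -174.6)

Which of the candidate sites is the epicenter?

Candidate 1

For each candidate, compare |candidate − station| to the reported distance:
Candidate 1: residuals A 0.1, B 0.1, C 0.1 → max 0.1 km
Candidate 2: residuals A 115.2, B 124.9, C 0.7 → max 124.9 km
Candidate 3: residuals A 38.6, B 122.5, C 48.4 → max 122.5 km
Candidate 4: residuals A 83.9, B 116.1, C 41.6 → max 116.1 km
Candidate 5: residuals A 138.8, B 35.6, C 53.0 → max 138.8 km
Only Candidate 1 has all residuals ≈ 0.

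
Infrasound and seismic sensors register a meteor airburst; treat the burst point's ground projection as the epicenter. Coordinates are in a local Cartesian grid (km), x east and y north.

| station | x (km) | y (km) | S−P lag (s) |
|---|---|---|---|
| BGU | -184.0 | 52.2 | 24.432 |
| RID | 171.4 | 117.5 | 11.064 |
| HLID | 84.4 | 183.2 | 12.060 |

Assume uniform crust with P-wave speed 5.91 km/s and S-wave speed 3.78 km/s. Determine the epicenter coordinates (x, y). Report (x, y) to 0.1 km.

Distance from S−P lag: d = Δt · v_P v_S / (v_P − v_S) = Δt · (5.91·3.78)/(5.91−3.78) ≈ 10.4882·Δt.
So d_BGU = 256.25, d_RID = 116.04, d_HLID = 126.49 km.
Circle about each station: (x + 184.0)² + (y − 52.2)² = 256.25²; (x − 171.4)² + (y − 117.5)² = 116.04²; (x − 84.4)² + (y − 183.2)² = 126.49².
Subtracting pairs of circle equations eliminates x²+y² and gives linear equations (the radical axes):
710.8 x + 130.6 y = 58802.15
536.8 x + 262.0 y = 53769.10
Solving the 2×2 system: x ≈ 72.2, y ≈ 57.3 km.
Check against BGU (with the unrounded x, y): √((x + 184.0)²+(y − 52.2)²) = 256.25 ≈ 256.25 km. ✓

x ≈ 72.2 km, y ≈ 57.3 km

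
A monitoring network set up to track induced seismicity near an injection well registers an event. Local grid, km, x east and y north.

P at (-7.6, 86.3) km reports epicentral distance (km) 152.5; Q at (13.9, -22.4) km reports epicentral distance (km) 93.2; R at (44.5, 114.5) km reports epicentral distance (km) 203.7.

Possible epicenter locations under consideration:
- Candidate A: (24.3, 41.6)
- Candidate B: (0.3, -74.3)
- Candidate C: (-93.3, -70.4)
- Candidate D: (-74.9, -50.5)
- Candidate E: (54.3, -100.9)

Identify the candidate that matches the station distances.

For each candidate, compare |candidate − station| to the reported distance:
Candidate A: residuals P 97.6, Q 28.4, R 128.1 → max 128.1 km
Candidate B: residuals P 8.3, Q 39.5, R 9.8 → max 39.5 km
Candidate C: residuals P 26.1, Q 24.3, R 26.9 → max 26.9 km
Candidate D: residuals P 0.0, Q 0.1, R 0.0 → max 0.1 km
Candidate E: residuals P 44.7, Q 4.9, R 11.9 → max 44.7 km
Only Candidate D has all residuals ≈ 0.

Candidate D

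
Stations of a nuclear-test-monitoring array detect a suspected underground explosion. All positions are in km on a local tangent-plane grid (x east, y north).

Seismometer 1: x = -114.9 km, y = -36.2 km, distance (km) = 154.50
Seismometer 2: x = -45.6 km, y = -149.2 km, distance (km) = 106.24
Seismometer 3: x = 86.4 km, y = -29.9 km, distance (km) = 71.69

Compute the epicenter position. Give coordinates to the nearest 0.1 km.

Circle about each station: (x + 114.9)² + (y + 36.2)² = 154.50²; (x + 45.6)² + (y + 149.2)² = 106.24²; (x − 86.4)² + (y + 29.9)² = 71.69².
Subtracting the Seismometer 1 equation from the Seismometer 2 and Seismometer 3 equations removes the quadratic terms:
138.6 x − 226.0 y = 22410.86
402.6 x + 12.6 y = 12577.31
Solving the 2×2 system: x ≈ 33.7, y ≈ -78.5 km.
Check against Seismometer 1 (with the unrounded x, y): √((x + 114.9)²+(y + 36.2)²) = 154.50 ≈ 154.50 km. ✓

(33.7, -78.5)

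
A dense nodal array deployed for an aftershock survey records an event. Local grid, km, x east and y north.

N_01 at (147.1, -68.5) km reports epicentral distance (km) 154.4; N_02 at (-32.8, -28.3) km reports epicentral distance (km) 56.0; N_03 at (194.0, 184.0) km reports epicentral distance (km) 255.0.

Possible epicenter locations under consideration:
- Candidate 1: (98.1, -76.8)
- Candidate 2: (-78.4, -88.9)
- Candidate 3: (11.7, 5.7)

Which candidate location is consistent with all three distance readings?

Candidate 3

For each candidate, compare |candidate − station| to the reported distance:
Candidate 1: residuals N_01 104.7, N_02 83.6, N_03 22.9 → max 104.7 km
Candidate 2: residuals N_01 72.0, N_02 19.8, N_03 130.6 → max 130.6 km
Candidate 3: residuals N_01 0.0, N_02 0.0, N_03 0.0 → max 0.0 km
Only Candidate 3 has all residuals ≈ 0.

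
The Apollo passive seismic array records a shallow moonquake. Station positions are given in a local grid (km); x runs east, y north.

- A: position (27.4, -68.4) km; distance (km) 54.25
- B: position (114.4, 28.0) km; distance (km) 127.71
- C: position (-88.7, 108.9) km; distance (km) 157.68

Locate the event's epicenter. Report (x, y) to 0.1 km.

-2.6 km east, -23.2 km north

Circle about each station: (x − 27.4)² + (y + 68.4)² = 54.25²; (x − 114.4)² + (y − 28.0)² = 127.71²; (x + 88.7)² + (y − 108.9)² = 157.68².
Subtracting the A equation from the B and C equations removes the quadratic terms:
174.0 x + 192.8 y = -4924.74
-232.2 x + 354.6 y = -7622.34
Solving the 2×2 system: x ≈ -2.6, y ≈ -23.2 km.
Check against A (with the unrounded x, y): √((x − 27.4)²+(y + 68.4)²) = 54.25 ≈ 54.25 km. ✓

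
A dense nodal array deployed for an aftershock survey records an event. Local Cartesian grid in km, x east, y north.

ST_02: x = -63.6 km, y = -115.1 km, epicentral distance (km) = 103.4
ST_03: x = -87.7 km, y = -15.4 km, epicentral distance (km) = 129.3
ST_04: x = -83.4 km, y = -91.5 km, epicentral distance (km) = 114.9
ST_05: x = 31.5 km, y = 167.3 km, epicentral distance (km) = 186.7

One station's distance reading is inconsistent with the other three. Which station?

Solve using three stations at a time. Using ST_02, ST_03, ST_04 (subtract circle equations pairwise → linear system) gives (x, y) ≈ (29.5, -70.1).
Distances from that point to each station vs reported:
  ST_02: calculated 103.4 vs reported 103.4 → residual 0.0 km
  ST_03: calculated 129.3 vs reported 129.3 → residual 0.0 km
  ST_04: calculated 114.9 vs reported 114.9 → residual 0.0 km
  ST_05: calculated 237.4 vs reported 186.7 → residual 50.7 km
ST_02, ST_03, ST_04 are mutually consistent (residuals ≈ 0); ST_05 is off by 50.7 km.

ST_05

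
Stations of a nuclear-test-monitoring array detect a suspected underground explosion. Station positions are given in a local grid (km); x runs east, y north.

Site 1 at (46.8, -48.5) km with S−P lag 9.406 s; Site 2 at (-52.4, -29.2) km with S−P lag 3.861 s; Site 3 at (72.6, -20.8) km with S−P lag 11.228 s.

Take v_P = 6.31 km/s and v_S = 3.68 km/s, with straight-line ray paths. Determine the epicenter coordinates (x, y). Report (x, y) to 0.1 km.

(-25.7, -8.0)

Distance from S−P lag: d = Δt · v_P v_S / (v_P − v_S) = Δt · (6.31·3.68)/(6.31−3.68) ≈ 8.8292·Δt.
So d_Site 1 = 83.05, d_Site 2 = 34.09, d_Site 3 = 99.13 km.
Circle about each station: (x − 46.8)² + (y + 48.5)² = 83.05²; (x + 52.4)² + (y + 29.2)² = 34.09²; (x − 72.6)² + (y + 20.8)² = 99.13².
Subtracting pairs of circle equations eliminates x²+y² and gives linear equations (the radical axes):
-198.4 x + 38.6 y = 4791.08
51.6 x + 55.4 y = -1768.54
Solving the 2×2 system: x ≈ -25.7, y ≈ -8.0 km.
Check against Site 1 (with the unrounded x, y): √((x − 46.8)²+(y + 48.5)²) = 83.05 ≈ 83.05 km. ✓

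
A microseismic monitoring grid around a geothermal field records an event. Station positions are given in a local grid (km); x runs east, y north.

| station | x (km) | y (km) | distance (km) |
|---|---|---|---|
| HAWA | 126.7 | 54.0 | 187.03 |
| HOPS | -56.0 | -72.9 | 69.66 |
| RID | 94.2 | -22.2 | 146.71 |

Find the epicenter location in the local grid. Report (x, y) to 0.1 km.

Circle about each station: (x − 126.7)² + (y − 54.0)² = 187.03²; (x + 56.0)² + (y + 72.9)² = 69.66²; (x − 94.2)² + (y + 22.2)² = 146.71².
Subtracting the HAWA equation from the HOPS and RID equations removes the quadratic terms:
-365.4 x − 253.8 y = 19609.23
-65.0 x − 152.4 y = 3853.99
Solving the 2×2 system: x ≈ -51.3, y ≈ -3.4 km.

x ≈ -51.3 km, y ≈ -3.4 km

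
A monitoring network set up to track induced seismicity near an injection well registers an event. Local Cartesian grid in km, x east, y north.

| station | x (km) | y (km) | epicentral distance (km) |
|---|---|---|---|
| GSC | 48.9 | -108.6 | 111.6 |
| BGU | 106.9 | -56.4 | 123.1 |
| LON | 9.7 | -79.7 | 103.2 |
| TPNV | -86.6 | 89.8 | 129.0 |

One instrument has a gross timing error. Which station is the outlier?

LON

Solve using three stations at a time. Using GSC, BGU, TPNV (subtract circle equations pairwise → linear system) gives (x, y) ≈ (-8.2, -12.7).
Distances from that point to each station vs reported:
  GSC: calculated 111.6 vs reported 111.6 → residual 0.0 km
  BGU: calculated 123.1 vs reported 123.1 → residual 0.0 km
  LON: calculated 69.4 vs reported 103.2 → residual 33.8 km
  TPNV: calculated 129.0 vs reported 129.0 → residual 0.0 km
GSC, BGU, TPNV are mutually consistent (residuals ≈ 0); LON is off by 33.8 km.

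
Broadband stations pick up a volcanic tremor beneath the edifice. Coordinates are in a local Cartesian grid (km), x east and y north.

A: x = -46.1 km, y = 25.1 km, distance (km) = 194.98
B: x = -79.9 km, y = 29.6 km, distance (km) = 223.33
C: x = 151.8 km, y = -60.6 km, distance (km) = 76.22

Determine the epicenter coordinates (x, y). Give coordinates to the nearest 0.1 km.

94.1 km east, -110.4 km north

Circle about each station: (x + 46.1)² + (y − 25.1)² = 194.98²; (x + 79.9)² + (y − 29.6)² = 223.33²; (x − 151.8)² + (y + 60.6)² = 76.22².
Subtracting the A equation from the B and C equations removes the quadratic terms:
-67.6 x + 9.0 y = -7354.14
395.8 x − 171.4 y = 56168.09
Solving the 2×2 system: x ≈ 94.1, y ≈ -110.4 km.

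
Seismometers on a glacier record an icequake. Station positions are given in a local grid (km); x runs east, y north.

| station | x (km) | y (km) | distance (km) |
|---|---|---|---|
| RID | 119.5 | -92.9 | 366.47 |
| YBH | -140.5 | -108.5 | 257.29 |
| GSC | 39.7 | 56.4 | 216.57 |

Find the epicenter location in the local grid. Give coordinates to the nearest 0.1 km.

Circle about each station: (x − 119.5)² + (y + 92.9)² = 366.47²; (x + 140.5)² + (y + 108.5)² = 257.29²; (x − 39.7)² + (y − 56.4)² = 216.57².
Subtracting the RID equation from the YBH and GSC equations removes the quadratic terms:
-520.0 x − 31.2 y = 76703.96
-159.6 x + 298.6 y = 69244.09
Solving the 2×2 system: x ≈ -156.4, y ≈ 148.3 km.

(-156.4, 148.3)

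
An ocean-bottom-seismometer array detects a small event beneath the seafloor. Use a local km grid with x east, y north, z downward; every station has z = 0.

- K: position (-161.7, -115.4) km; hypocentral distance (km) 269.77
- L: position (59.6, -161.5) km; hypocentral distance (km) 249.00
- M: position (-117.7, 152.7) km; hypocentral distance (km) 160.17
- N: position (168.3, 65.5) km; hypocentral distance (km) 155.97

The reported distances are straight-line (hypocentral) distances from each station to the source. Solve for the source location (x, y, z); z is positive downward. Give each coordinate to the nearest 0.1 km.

Each station gives a sphere (x−x_i)² + (y−y_i)² + z² = d_i² (stations at z=0).
Subtracting the K sphere from L and M: z² cancels, leaving linear equations in x and y:
442.6 x − 92.2 y = 945.21
88.0 x + 536.2 y = 44827.95
Solving: x ≈ 18.905, y ≈ 80.500 km (keep extra digits for the depth step; rounded: 18.9, 80.5).
Then from the K sphere: z² = 269.77² − (x + 161.7)² − (y + 115.4)² with x = 18.905, y = 80.500, so z ≈ 42.200 ≈ 42.2 km.

(18.9, 80.5, 42.2)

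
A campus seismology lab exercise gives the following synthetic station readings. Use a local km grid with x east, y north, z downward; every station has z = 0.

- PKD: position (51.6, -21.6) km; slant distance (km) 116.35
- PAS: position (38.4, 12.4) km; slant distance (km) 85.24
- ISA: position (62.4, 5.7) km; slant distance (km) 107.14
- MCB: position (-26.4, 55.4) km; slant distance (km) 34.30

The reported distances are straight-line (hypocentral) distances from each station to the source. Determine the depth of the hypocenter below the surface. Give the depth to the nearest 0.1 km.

Each station gives a sphere (x−x_i)² + (y−y_i)² + z² = d_i² (stations at z=0).
Subtracting the PKD sphere from PAS and ISA: z² cancels, leaving linear equations in x and y:
-26.4 x + 68.0 y = 4770.66
21.6 x + 54.6 y = 2855.47
Solving: x ≈ -22.784, y ≈ 61.311 km (keep extra digits for the depth step; rounded: -22.8, 61.3).
Then from the PKD sphere: z² = 116.35² − (x − 51.6)² − (y + 21.6)² with x = -22.784, y = 61.311, so z ≈ 33.617 ≈ 33.6 km.

depth ≈ 33.6 km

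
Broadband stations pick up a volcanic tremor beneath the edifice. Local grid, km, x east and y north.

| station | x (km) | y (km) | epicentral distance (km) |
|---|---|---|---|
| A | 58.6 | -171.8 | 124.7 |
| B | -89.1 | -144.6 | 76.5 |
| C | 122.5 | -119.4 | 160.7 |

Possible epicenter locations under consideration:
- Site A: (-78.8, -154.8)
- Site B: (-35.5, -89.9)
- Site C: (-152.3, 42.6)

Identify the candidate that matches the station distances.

For each candidate, compare |candidate − station| to the reported distance:
Site A: residuals A 13.7, B 62.0, C 43.7 → max 62.0 km
Site B: residuals A 0.0, B 0.1, C 0.0 → max 0.1 km
Site C: residuals A 176.0, B 121.1, C 158.3 → max 176.0 km
Only Site B has all residuals ≈ 0.

Site B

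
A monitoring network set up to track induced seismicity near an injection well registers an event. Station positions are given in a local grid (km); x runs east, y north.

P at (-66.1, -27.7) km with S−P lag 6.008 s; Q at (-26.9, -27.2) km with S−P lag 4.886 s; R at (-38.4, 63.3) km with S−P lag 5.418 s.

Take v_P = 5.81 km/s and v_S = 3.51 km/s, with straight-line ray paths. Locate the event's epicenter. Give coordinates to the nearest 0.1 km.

x ≈ -34.8 km, y ≈ 15.4 km

Distance from S−P lag: d = Δt · v_P v_S / (v_P − v_S) = Δt · (5.81·3.51)/(5.81−3.51) ≈ 8.8666·Δt.
So d_P = 53.27, d_Q = 43.32, d_R = 48.04 km.
Circle about each station: (x + 66.1)² + (y + 27.7)² = 53.27²; (x + 26.9)² + (y + 27.2)² = 43.32²; (x + 38.4)² + (y − 63.3)² = 48.04².
Subtracting the P equation from the Q and R equations removes the quadratic terms:
78.4 x + 1.0 y = -2711.98
55.4 x + 182.0 y = 874.80
Solving the 2×2 system: x ≈ -34.8, y ≈ 15.4 km.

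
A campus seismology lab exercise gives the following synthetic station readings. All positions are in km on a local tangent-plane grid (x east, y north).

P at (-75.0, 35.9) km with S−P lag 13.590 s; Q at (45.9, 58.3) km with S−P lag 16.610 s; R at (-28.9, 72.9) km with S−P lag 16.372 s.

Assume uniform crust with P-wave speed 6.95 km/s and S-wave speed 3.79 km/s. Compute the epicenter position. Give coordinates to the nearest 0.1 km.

x ≈ -20.3 km, y ≈ -63.3 km

Distance from S−P lag: d = Δt · v_P v_S / (v_P − v_S) = Δt · (6.95·3.79)/(6.95−3.79) ≈ 8.3356·Δt.
So d_P = 113.28, d_Q = 138.45, d_R = 136.47 km.
Circle about each station: (x + 75.0)² + (y − 35.9)² = 113.28²; (x − 45.9)² + (y − 58.3)² = 138.45²; (x + 28.9)² + (y − 72.9)² = 136.47².
Subtracting the P equation from the Q and R equations removes the quadratic terms:
241.8 x + 44.8 y = -7744.15
92.2 x + 74.0 y = -6555.89
Solving the 2×2 system: x ≈ -20.3, y ≈ -63.3 km.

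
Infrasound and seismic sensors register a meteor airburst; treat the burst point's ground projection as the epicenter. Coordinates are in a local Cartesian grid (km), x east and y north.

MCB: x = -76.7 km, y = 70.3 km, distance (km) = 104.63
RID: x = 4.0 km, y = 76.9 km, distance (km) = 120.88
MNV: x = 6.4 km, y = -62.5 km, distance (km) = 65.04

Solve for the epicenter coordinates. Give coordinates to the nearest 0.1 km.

Circle about each station: (x + 76.7)² + (y − 70.3)² = 104.63²; (x − 4.0)² + (y − 76.9)² = 120.88²; (x − 6.4)² + (y + 62.5)² = 65.04².
Subtracting pairs of circle equations eliminates x²+y² and gives linear equations (the radical axes):
161.4 x + 13.2 y = -8559.91
166.2 x − 265.6 y = -160.53
Solving the 2×2 system: x ≈ -50.5, y ≈ -31.0 km.

x ≈ -50.5 km, y ≈ -31.0 km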